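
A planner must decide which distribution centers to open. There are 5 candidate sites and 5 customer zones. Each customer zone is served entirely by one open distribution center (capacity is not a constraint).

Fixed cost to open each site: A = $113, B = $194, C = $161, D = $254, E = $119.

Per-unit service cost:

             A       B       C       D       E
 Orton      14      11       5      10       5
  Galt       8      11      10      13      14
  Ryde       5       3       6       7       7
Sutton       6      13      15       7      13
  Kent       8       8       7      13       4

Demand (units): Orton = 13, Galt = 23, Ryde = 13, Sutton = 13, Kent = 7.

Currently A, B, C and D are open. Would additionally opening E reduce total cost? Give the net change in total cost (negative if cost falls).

Current service cost with {A, B, C, D}: 415.
Adding E: each customer zone re-picks its cheapest; new service cost 394, saving 21.
Extra fixed cost: 119. Net change = 119 − 21 = 98.
(Totals: 1137 → 1235.)

No — net change +98 (cost rises by 98).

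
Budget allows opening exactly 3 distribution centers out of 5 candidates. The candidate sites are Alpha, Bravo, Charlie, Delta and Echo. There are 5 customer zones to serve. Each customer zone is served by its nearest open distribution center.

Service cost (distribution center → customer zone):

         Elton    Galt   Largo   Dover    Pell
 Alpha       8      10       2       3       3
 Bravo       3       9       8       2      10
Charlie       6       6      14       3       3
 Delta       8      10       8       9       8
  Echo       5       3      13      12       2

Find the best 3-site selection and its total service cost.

Choose Alpha, Bravo and Echo; total service cost 12.

With exactly 3 open, each customer zone uses its cheapest among the chosen.
{Alpha, Bravo, Echo}: Elton→Bravo 3, Galt→Echo 3, Largo→Alpha 2, Dover→Bravo 2, Pell→Echo 2. Service cost 12.
{Alpha, Charlie, Echo}: service cost 15
{Alpha, Delta, Echo}: service cost 15
Among all 10 size-3 choices, {Alpha, Bravo, Echo} is lowest.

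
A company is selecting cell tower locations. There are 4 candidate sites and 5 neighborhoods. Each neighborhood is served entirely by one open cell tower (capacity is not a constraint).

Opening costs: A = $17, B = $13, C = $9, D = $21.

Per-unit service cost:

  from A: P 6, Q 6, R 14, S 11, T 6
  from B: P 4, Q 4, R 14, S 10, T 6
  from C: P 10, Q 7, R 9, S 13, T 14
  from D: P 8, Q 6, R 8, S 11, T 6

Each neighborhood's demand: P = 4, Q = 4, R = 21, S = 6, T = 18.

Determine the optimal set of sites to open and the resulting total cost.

For any fixed open set, each neighborhood goes to its cheapest open site; total = fixed + service.
{B, D}: P→B 4·4=16, Q→B 4·4=16, R→D 8·21=168, S→B 10·6=60, T→B 6·18=108. Service 368; fixed 34; total 402.
{B, C}: P→B 4·4=16, Q→B 4·4=16, R→C 9·21=189, S→B 10·6=60, T→B 6·18=108. Service 389; fixed 22; total 411.
{B, C, D}: P→B 4·4=16, Q→B 4·4=16, R→D 8·21=168, S→B 10·6=60, T→B 6·18=108. Service 368; fixed 43; total 411.
{A, B, C, D}: service 368 + fixed 60 = 428
(All 15 nonempty subsets were checked; B and D is lowest.)

Open B and D; minimum total cost 402.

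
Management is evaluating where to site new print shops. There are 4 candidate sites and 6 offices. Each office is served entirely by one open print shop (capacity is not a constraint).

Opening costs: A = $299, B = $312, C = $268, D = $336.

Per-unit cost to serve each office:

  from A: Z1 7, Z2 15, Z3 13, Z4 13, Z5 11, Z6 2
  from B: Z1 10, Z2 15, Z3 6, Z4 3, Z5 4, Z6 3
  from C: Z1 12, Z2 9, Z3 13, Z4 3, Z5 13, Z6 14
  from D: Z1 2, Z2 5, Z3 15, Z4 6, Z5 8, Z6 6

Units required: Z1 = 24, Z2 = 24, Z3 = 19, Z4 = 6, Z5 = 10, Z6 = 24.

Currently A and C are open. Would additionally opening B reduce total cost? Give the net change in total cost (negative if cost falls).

Current service cost with {A, C}: 807.
Adding B: each office re-picks its cheapest; new service cost 604, saving 203.
Extra fixed cost: 312. Net change = 312 − 203 = 109.
(Totals: 1374 → 1483.)

No — net change +109 (cost rises by 109).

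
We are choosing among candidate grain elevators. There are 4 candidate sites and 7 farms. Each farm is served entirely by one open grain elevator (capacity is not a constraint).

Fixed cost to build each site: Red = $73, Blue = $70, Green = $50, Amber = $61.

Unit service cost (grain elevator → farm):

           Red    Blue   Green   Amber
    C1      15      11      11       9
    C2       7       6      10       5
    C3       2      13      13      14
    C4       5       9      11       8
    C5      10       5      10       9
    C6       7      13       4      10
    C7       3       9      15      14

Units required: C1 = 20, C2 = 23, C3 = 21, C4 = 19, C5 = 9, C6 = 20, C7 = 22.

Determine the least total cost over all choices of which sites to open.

Minimum total cost: 843

For any fixed open set, each farm goes to its cheapest open site; total = fixed + service.
{Red, Green, Amber}: C1→Amber 9·20=180, C2→Amber 5·23=115, C3→Red 2·21=42, C4→Red 5·19=95, C5→Amber 9·9=81, C6→Green 4·20=80, C7→Red 3·22=66. Service 659; fixed 184; total 843.
{Red, Amber}: service 719 + fixed 134 = 853
{Red, Blue, Green, Amber}: C1→Amber 9·20=180, C2→Amber 5·23=115, C3→Red 2·21=42, C4→Red 5·19=95, C5→Blue 5·9=45, C6→Green 4·20=80, C7→Red 3·22=66. Service 623; fixed 254; total 877.
{Green}: service 1432 + fixed 50 = 1482
No other subset beats 843.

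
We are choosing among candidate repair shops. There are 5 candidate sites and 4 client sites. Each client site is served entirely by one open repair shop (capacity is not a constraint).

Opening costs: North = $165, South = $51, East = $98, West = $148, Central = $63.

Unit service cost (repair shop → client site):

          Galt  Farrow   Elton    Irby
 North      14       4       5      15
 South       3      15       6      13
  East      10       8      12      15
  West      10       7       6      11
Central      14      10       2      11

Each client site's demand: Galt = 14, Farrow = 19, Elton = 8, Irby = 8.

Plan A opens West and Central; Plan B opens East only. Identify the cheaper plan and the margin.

Plan A: {West, Central}: Galt→West 10·14=140, Farrow→West 7·19=133, Elton→Central 2·8=16, Irby→West 11·8=88. Service 377; fixed 211; total 588.
Plan B: {East}: Galt→East 10·14=140, Farrow→East 8·19=152, Elton→East 12·8=96, Irby→East 15·8=120. Service 508; fixed 98; total 606.
Difference: |588 − 606| = 18.

Plan A is cheaper by 18.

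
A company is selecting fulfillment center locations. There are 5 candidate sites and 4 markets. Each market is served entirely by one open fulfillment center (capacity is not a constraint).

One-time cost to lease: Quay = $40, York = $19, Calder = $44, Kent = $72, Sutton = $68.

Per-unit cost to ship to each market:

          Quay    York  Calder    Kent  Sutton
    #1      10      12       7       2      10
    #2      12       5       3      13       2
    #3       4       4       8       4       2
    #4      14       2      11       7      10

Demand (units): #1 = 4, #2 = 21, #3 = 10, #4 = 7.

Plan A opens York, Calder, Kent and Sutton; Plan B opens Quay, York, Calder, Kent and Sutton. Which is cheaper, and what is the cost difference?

Plan A: {York, Calder, Kent, Sutton}: #1→Kent 2·4=8, #2→Sutton 2·21=42, #3→Sutton 2·10=20, #4→York 2·7=14. Service 84; fixed 203; total 287.
Plan B: {Quay, York, Calder, Kent, Sutton}: #1→Kent 2·4=8, #2→Sutton 2·21=42, #3→Sutton 2·10=20, #4→York 2·7=14. Service 84; fixed 243; total 327.
Difference: |287 − 327| = 40.

Plan A is cheaper by 40.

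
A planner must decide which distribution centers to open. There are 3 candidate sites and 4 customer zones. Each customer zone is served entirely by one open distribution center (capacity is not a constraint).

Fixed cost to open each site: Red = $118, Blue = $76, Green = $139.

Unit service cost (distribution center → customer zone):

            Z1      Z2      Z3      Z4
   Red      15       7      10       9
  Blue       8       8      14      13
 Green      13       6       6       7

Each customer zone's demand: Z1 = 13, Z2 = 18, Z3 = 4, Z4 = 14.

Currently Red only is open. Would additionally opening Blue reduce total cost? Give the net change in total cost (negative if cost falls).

Current service cost with {Red}: 487.
Adding Blue: each customer zone re-picks its cheapest; new service cost 396, saving 91.
Extra fixed cost: 76. Net change = 76 − 91 = -15.
(Totals: 605 → 590.)

Yes — net change −15 (cost falls by 15).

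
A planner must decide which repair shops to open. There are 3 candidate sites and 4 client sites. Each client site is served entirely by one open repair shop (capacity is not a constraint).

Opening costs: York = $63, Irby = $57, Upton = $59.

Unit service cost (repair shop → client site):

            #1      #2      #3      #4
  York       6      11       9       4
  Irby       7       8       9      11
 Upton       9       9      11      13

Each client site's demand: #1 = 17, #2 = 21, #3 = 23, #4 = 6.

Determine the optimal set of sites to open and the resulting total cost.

For any fixed open set, each client site goes to its cheapest open site; total = fixed + service.
{Irby}: #1→Irby 7·17=119, #2→Irby 8·21=168, #3→Irby 9·23=207, #4→Irby 11·6=66. Service 560; fixed 57; total 617.
{York, Irby}: service 501 + fixed 120 = 621
{York}: service 564 + fixed 63 = 627
{York, Irby, Upton}: service 501 + fixed 179 = 680
No other subset beats 617.

Open Irby only; minimum total cost 617.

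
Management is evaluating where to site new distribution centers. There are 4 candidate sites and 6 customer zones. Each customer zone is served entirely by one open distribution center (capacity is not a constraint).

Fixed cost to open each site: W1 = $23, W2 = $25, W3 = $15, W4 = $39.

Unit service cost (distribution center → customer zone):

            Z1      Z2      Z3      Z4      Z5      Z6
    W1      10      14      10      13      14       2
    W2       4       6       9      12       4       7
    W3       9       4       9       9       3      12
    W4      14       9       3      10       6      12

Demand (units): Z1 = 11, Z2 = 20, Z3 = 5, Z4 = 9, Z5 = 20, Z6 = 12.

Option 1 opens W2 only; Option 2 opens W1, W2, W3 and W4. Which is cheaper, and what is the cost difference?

Option 2 is cheaper by 100.

Option 1: {W2}: Z1→W2 4·11=44, Z2→W2 6·20=120, Z3→W2 9·5=45, Z4→W2 12·9=108, Z5→W2 4·20=80, Z6→W2 7·12=84. Service 481; fixed 25; total 506.
Option 2: {W1, W2, W3, W4}: Z1→W2 4·11=44, Z2→W3 4·20=80, Z3→W4 3·5=15, Z4→W3 9·9=81, Z5→W3 3·20=60, Z6→W1 2·12=24. Service 304; fixed 102; total 406.
Difference: |506 − 406| = 100.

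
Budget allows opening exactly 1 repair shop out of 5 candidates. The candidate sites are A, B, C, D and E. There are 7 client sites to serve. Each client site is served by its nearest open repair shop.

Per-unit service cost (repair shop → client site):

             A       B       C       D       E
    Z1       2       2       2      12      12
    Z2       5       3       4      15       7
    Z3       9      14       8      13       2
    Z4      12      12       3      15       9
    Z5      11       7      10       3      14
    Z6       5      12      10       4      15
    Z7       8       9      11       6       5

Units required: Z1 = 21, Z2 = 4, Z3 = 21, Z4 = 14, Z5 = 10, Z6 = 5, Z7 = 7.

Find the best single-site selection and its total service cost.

With exactly 1 open, each client site uses its cheapest among the chosen.
{C}: Z1→C 2·21=42, Z2→C 4·4=16, Z3→C 8·21=168, Z4→C 3·14=42, Z5→C 10·10=100, Z6→C 10·5=50, Z7→C 11·7=77. Service cost 495.
{A}: service cost 610
{E}: service cost 698
Among all 5 size-1 choices, {C} is lowest.

Choose C only; total service cost 495.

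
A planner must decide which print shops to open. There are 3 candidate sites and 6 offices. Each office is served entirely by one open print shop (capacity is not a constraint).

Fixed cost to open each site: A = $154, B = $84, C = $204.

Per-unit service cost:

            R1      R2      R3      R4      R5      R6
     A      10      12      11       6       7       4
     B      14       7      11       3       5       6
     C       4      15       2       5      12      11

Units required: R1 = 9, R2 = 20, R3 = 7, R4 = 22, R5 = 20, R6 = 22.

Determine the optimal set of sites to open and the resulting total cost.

For any fixed open set, each office goes to its cheapest open site; total = fixed + service.
{B}: R1→B 14·9=126, R2→B 7·20=140, R3→B 11·7=77, R4→B 3·22=66, R5→B 5·20=100, R6→B 6·22=132. Service 641; fixed 84; total 725.
{B, C}: service 488 + fixed 288 = 776
{A, B}: R1→A 10·9=90, R2→B 7·20=140, R3→A 11·7=77, R4→B 3·22=66, R5→B 5·20=100, R6→A 4·22=88. Service 561; fixed 238; total 799.
{A, B, C}: R1→C 4·9=36, R2→B 7·20=140, R3→C 2·7=14, R4→B 3·22=66, R5→B 5·20=100, R6→A 4·22=88. Service 444; fixed 442; total 886.
(All 7 nonempty subsets were checked; B only is lowest.)

Open B only; minimum total cost 725.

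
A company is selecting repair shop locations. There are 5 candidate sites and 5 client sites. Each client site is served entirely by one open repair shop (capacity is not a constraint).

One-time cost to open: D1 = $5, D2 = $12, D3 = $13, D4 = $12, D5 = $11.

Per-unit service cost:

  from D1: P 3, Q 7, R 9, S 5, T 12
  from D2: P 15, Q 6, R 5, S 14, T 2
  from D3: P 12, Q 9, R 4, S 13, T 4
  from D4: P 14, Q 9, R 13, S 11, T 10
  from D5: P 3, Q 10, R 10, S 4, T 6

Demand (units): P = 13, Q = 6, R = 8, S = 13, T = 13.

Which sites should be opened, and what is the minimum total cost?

Open D2 and D5; minimum total cost 216.

For any fixed open set, each client site goes to its cheapest open site; total = fixed + service.
{D2, D5}: P→D5 3·13=39, Q→D2 6·6=36, R→D2 5·8=40, S→D5 4·13=52, T→D2 2·13=26. Service 193; fixed 23; total 216.
{D1, D2, D5}: P→D1 3·13=39, Q→D2 6·6=36, R→D2 5·8=40, S→D5 4·13=52, T→D2 2·13=26. Service 193; fixed 28; total 221.
{D2, D3, D5}: P→D5 3·13=39, Q→D2 6·6=36, R→D3 4·8=32, S→D5 4·13=52, T→D2 2·13=26. Service 185; fixed 36; total 221.
{D1, D2, D3, D4, D5}: P→D1 3·13=39, Q→D2 6·6=36, R→D3 4·8=32, S→D5 4·13=52, T→D2 2·13=26. Service 185; fixed 53; total 238.
No other subset beats 216.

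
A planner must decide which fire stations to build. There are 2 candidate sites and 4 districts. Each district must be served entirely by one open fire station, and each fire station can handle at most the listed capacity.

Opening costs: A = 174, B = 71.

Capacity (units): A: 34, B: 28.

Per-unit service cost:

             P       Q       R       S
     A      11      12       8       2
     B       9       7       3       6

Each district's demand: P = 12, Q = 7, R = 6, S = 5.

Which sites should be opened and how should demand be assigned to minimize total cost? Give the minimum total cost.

Open {A, B}: P→B 9·12=108, Q→B 7·7=49, R→B 3·6=18, S→A 2·5=10.
Loads: A carries 5/34, B carries 25/28. Service 185; fixed 245; total 430.
Next best feasible plan costs 448.

Minimum total cost: 430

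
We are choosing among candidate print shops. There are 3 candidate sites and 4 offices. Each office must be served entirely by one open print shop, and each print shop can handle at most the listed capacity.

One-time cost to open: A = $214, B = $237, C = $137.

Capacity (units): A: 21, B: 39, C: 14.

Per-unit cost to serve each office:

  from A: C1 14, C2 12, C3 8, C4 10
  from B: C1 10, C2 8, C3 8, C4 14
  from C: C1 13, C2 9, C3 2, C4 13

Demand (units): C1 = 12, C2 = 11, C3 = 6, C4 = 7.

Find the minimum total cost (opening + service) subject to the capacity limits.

Minimum total cost: 591

Open {B}: C1→B 10·12=120, C2→B 8·11=88, C3→B 8·6=48, C4→B 14·7=98.
Loads: B carries 36/39. Service 354; fixed 237; total 591.
Next best feasible plan costs 685.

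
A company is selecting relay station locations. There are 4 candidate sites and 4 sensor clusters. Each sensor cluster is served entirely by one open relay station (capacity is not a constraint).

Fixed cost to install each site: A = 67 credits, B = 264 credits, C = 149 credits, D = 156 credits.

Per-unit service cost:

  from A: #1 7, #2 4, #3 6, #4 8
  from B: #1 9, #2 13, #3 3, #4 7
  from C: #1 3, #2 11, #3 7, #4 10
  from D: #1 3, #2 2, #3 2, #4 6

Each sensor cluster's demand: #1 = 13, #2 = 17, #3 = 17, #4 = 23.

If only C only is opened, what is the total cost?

Total cost: 724

Each sensor cluster is assigned to its cheapest site among the open ones.
{C}: #1→C 3·13=39, #2→C 11·17=187, #3→C 7·17=119, #4→C 10·23=230. Service 575; fixed 149; total 724.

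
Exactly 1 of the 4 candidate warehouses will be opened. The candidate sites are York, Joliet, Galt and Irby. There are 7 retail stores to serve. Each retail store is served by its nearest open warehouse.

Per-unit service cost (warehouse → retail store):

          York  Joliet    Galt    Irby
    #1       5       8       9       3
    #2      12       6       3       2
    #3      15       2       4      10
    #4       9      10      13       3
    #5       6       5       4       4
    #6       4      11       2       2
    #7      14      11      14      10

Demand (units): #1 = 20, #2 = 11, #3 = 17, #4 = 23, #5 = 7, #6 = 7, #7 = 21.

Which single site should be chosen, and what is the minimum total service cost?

With exactly 1 open, each retail store uses its cheapest among the chosen.
{Irby}: #1→Irby 3·20=60, #2→Irby 2·11=22, #3→Irby 10·17=170, #4→Irby 3·23=69, #5→Irby 4·7=28, #6→Irby 2·7=14, #7→Irby 10·21=210. Service cost 573.
{Joliet}: service cost 833
{Galt}: service cost 916
Among all 4 size-1 choices, {Irby} is lowest.

Choose Irby only; total service cost 573.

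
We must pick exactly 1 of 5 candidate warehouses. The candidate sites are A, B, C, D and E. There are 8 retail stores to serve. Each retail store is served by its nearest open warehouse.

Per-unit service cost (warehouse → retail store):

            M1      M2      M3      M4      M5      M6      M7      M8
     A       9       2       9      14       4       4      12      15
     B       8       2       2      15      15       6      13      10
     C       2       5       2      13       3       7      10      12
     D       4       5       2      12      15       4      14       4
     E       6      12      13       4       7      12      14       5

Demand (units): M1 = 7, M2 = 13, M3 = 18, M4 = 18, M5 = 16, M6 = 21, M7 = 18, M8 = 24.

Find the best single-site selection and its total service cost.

With exactly 1 open, each retail store uses its cheapest among the chosen.
{C}: M1→C 2·7=14, M2→C 5·13=65, M3→C 2·18=36, M4→C 13·18=234, M5→C 3·16=48, M6→C 7·21=147, M7→C 10·18=180, M8→C 12·24=288. Service cost 1012.
{D}: service cost 1017
{A}: service cost 1227
Among all 5 size-1 choices, {C} is lowest.

Choose C only; total service cost 1012.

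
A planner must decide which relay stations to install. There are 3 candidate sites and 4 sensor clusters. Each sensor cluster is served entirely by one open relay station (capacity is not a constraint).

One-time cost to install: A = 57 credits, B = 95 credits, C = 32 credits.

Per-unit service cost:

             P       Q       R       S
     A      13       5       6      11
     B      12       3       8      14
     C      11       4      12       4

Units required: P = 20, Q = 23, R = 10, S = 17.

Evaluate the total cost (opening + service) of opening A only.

Each sensor cluster is assigned to its cheapest site among the open ones.
{A}: P→A 13·20=260, Q→A 5·23=115, R→A 6·10=60, S→A 11·17=187. Service 622; fixed 57; total 679.

Total cost: 679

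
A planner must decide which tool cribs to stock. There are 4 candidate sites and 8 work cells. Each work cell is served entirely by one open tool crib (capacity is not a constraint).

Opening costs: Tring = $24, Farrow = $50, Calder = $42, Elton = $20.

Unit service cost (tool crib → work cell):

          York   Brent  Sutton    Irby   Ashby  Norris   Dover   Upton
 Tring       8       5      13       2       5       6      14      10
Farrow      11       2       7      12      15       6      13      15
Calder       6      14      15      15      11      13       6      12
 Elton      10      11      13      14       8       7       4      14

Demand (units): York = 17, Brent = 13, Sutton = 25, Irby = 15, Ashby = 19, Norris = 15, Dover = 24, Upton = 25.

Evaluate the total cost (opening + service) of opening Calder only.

Total cost: 1774

Each work cell is assigned to its cheapest site among the open ones.
{Calder}: York→Calder 6·17=102, Brent→Calder 14·13=182, Sutton→Calder 15·25=375, Irby→Calder 15·15=225, Ashby→Calder 11·19=209, Norris→Calder 13·15=195, Dover→Calder 6·24=144, Upton→Calder 12·25=300. Service 1732; fixed 42; total 1774.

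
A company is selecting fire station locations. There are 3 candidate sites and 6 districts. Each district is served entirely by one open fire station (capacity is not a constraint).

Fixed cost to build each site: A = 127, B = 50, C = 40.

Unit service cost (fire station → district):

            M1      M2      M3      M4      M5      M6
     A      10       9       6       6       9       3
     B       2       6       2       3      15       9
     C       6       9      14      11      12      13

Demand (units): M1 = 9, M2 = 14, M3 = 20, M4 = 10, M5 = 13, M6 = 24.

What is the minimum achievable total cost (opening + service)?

For any fixed open set, each district goes to its cheapest open site; total = fixed + service.
{A, B}: M1→B 2·9=18, M2→B 6·14=84, M3→B 2·20=40, M4→B 3·10=30, M5→A 9·13=117, M6→A 3·24=72. Service 361; fixed 177; total 538.
{A, B, C}: M1→B 2·9=18, M2→B 6·14=84, M3→B 2·20=40, M4→B 3·10=30, M5→A 9·13=117, M6→A 3·24=72. Service 361; fixed 217; total 578.
{B}: M1→B 2·9=18, M2→B 6·14=84, M3→B 2·20=40, M4→B 3·10=30, M5→B 15·13=195, M6→B 9·24=216. Service 583; fixed 50; total 633.
{C}: service 1038 + fixed 40 = 1078
No other subset beats 538.

Minimum total cost: 538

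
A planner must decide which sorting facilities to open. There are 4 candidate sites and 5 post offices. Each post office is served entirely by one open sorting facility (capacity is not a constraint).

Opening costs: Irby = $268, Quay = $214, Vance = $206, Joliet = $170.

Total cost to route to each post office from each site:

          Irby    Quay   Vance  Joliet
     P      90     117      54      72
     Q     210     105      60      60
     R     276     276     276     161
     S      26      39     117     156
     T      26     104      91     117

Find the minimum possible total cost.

Minimum total cost: 736

For any fixed open set, each post office goes to its cheapest open site; total = fixed + service.
{Joliet}: P→Joliet 72, Q→Joliet 60, R→Joliet 161, S→Joliet 156, T→Joliet 117. Service 566; fixed 170; total 736.
{Irby, Joliet}: service 345 + fixed 438 = 783
{Vance}: service 598 + fixed 206 = 804
{Irby, Quay, Vance, Joliet}: P→Vance 54, Q→Vance 60, R→Joliet 161, S→Irby 26, T→Irby 26. Service 327; fixed 858; total 1185.
No other subset beats 736.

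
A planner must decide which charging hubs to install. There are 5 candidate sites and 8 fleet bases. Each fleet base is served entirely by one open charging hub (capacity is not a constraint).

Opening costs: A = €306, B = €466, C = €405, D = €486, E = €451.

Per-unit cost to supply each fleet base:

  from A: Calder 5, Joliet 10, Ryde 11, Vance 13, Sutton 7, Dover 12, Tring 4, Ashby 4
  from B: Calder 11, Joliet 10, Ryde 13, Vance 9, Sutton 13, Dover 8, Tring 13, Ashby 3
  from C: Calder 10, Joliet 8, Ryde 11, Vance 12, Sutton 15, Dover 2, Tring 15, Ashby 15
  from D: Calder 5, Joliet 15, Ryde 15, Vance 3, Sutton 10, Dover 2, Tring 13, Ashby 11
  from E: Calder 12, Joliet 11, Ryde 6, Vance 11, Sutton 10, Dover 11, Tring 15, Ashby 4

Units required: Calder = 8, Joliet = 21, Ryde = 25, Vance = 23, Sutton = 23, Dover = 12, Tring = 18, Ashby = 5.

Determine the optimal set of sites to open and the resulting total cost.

Open A only; minimum total cost 1527.

For any fixed open set, each fleet base goes to its cheapest open site; total = fixed + service.
{A}: Calder→A 5·8=40, Joliet→A 10·21=210, Ryde→A 11·25=275, Vance→A 13·23=299, Sutton→A 7·23=161, Dover→A 12·12=144, Tring→A 4·18=72, Ashby→A 4·5=20. Service 1221; fixed 306; total 1527.
{A, D}: Calder→A 5·8=40, Joliet→A 10·21=210, Ryde→A 11·25=275, Vance→D 3·23=69, Sutton→A 7·23=161, Dover→D 2·12=24, Tring→A 4·18=72, Ashby→A 4·5=20. Service 871; fixed 792; total 1663.
{A, C}: Calder→A 5·8=40, Joliet→C 8·21=168, Ryde→A 11·25=275, Vance→C 12·23=276, Sutton→A 7·23=161, Dover→C 2·12=24, Tring→A 4·18=72, Ashby→A 4·5=20. Service 1036; fixed 711; total 1747.
{A, B, C, D, E}: service 699 + fixed 2114 = 2813
No other subset beats 1527.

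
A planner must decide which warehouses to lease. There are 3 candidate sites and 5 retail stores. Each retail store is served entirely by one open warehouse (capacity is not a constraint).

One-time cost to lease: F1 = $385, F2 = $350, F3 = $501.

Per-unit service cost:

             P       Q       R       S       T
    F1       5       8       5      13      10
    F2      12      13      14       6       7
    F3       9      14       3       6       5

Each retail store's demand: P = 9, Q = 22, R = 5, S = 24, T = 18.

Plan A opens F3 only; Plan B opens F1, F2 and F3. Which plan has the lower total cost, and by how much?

Plan A: {F3}: P→F3 9·9=81, Q→F3 14·22=308, R→F3 3·5=15, S→F3 6·24=144, T→F3 5·18=90. Service 638; fixed 501; total 1139.
Plan B: {F1, F2, F3}: P→F1 5·9=45, Q→F1 8·22=176, R→F3 3·5=15, S→F2 6·24=144, T→F3 5·18=90. Service 470; fixed 1236; total 1706.
Difference: |1139 − 1706| = 567.

Plan A is cheaper by 567.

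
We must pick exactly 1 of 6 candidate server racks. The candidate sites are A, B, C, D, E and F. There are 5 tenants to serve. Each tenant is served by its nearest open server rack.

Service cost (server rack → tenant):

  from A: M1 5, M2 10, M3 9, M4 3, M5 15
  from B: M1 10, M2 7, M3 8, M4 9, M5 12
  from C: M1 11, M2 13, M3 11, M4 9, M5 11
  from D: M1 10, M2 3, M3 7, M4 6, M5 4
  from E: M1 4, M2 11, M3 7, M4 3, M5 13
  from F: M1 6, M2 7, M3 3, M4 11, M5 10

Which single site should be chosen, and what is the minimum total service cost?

With exactly 1 open, each tenant uses its cheapest among the chosen.
{D}: M1→D 10, M2→D 3, M3→D 7, M4→D 6, M5→D 4. Service cost 30.
{F}: service cost 37
{E}: service cost 38
Among all 6 size-1 choices, {D} is lowest.

Choose D only; total service cost 30.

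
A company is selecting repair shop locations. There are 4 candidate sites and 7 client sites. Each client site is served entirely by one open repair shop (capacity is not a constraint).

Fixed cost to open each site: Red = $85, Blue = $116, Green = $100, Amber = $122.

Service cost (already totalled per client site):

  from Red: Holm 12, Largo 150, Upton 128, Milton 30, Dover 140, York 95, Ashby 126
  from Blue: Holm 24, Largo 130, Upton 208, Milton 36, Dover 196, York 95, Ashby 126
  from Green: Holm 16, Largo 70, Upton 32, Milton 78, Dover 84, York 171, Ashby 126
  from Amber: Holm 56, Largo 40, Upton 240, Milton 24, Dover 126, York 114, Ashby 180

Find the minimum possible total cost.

For any fixed open set, each client site goes to its cheapest open site; total = fixed + service.
{Red, Green}: Holm→Red 12, Largo→Green 70, Upton→Green 32, Milton→Red 30, Dover→Green 84, York→Red 95, Ashby→Red 126. Service 449; fixed 185; total 634.
{Green, Amber}: Holm→Green 16, Largo→Amber 40, Upton→Green 32, Milton→Amber 24, Dover→Green 84, York→Amber 114, Ashby→Green 126. Service 436; fixed 222; total 658.
{Blue, Green}: service 459 + fixed 216 = 675
{Red, Blue, Green, Amber}: service 413 + fixed 423 = 836
No other subset beats 634.

Minimum total cost: 634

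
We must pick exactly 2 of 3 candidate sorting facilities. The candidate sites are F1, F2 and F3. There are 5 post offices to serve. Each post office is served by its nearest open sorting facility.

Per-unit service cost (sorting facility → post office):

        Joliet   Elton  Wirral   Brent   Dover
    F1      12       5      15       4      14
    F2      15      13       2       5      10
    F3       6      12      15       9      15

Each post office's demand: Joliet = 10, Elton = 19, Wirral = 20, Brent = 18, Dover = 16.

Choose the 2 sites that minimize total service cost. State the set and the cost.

With exactly 2 open, each post office uses its cheapest among the chosen.
{F1, F2}: Joliet→F1 12·10=120, Elton→F1 5·19=95, Wirral→F2 2·20=40, Brent→F1 4·18=72, Dover→F2 10·16=160. Service cost 487.
{F2, F3}: service cost 578
{F1, F3}: service cost 751
Among all 3 size-2 choices, {F1, F2} is lowest.

Choose F1 and F2; total service cost 487.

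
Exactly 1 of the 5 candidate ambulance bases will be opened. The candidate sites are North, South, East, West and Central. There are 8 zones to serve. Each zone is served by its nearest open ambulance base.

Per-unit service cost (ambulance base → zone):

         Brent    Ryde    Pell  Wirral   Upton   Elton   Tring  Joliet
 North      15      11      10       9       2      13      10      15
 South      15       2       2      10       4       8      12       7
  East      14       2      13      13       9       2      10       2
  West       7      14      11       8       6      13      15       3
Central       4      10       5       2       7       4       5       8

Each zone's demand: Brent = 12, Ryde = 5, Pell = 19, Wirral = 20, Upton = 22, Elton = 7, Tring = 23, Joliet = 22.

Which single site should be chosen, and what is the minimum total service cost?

Choose Central only; total service cost 706.

With exactly 1 open, each zone uses its cheapest among the chosen.
{Central}: Brent→Central 4·12=48, Ryde→Central 10·5=50, Pell→Central 5·19=95, Wirral→Central 2·20=40, Upton→Central 7·22=154, Elton→Central 4·7=28, Tring→Central 5·23=115, Joliet→Central 8·22=176. Service cost 706.
{South}: service cost 1002
{West}: service cost 1157
Among all 5 size-1 choices, {Central} is lowest.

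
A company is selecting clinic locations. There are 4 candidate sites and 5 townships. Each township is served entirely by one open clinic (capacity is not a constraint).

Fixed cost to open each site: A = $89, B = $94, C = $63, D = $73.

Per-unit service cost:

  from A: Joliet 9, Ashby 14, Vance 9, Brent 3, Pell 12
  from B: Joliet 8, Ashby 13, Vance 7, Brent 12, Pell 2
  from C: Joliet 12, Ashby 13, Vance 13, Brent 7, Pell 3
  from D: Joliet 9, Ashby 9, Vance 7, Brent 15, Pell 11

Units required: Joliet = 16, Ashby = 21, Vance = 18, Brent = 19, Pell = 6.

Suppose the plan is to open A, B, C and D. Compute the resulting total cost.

Each township is assigned to its cheapest site among the open ones.
{A, B, C, D}: Joliet→B 8·16=128, Ashby→D 9·21=189, Vance→B 7·18=126, Brent→A 3·19=57, Pell→B 2·6=12. Service 512; fixed 319; total 831.

Total cost: 831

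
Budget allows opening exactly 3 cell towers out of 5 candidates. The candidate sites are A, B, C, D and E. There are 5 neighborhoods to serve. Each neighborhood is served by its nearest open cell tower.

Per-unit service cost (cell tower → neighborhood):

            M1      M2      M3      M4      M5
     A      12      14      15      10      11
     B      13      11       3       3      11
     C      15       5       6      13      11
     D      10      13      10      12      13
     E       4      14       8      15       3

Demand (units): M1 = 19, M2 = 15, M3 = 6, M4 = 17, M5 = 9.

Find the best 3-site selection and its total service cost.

With exactly 3 open, each neighborhood uses its cheapest among the chosen.
{B, C, E}: M1→E 4·19=76, M2→C 5·15=75, M3→B 3·6=18, M4→B 3·17=51, M5→E 3·9=27. Service cost 247.
{A, B, E}: service cost 337
{B, D, E}: service cost 337
Among all 10 size-3 choices, {B, C, E} is lowest.

Choose B, C and E; total service cost 247.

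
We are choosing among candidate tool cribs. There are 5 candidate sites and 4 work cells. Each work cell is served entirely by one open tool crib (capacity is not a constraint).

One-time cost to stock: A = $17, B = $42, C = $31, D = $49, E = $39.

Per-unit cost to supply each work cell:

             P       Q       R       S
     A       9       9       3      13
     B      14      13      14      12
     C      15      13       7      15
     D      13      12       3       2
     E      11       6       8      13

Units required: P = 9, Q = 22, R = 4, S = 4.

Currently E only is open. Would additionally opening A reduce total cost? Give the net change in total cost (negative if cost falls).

Current service cost with {E}: 315.
Adding A: each work cell re-picks its cheapest; new service cost 277, saving 38.
Extra fixed cost: 17. Net change = 17 − 38 = -21.
(Totals: 354 → 333.)

Yes — net change −21 (cost falls by 21).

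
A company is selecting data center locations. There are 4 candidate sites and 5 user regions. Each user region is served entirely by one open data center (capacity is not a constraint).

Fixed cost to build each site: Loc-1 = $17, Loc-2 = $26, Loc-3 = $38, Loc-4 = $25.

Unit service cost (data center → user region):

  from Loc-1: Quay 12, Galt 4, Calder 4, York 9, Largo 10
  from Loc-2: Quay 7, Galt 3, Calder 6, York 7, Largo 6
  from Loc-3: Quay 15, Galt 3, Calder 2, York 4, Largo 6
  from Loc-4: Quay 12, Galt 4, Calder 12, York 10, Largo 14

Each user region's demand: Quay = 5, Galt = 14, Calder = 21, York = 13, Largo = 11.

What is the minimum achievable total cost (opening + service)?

For any fixed open set, each user region goes to its cheapest open site; total = fixed + service.
{Loc-2, Loc-3}: Quay→Loc-2 7·5=35, Galt→Loc-2 3·14=42, Calder→Loc-3 2·21=42, York→Loc-3 4·13=52, Largo→Loc-2 6·11=66. Service 237; fixed 64; total 301.
{Loc-3}: service 277 + fixed 38 = 315
{Loc-1, Loc-3}: Quay→Loc-1 12·5=60, Galt→Loc-3 3·14=42, Calder→Loc-3 2·21=42, York→Loc-3 4·13=52, Largo→Loc-3 6·11=66. Service 262; fixed 55; total 317.
{Loc-1, Loc-2, Loc-3, Loc-4}: Quay→Loc-2 7·5=35, Galt→Loc-2 3·14=42, Calder→Loc-3 2·21=42, York→Loc-3 4·13=52, Largo→Loc-2 6·11=66. Service 237; fixed 106; total 343.
No other subset beats 301.

Minimum total cost: 301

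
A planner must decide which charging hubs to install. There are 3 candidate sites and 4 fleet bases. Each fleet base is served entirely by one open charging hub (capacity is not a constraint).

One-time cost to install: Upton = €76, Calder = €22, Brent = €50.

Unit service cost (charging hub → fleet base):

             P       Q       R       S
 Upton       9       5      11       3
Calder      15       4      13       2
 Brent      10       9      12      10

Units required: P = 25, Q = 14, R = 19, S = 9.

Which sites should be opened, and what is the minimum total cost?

For any fixed open set, each fleet base goes to its cheapest open site; total = fixed + service.
{Upton, Calder}: P→Upton 9·25=225, Q→Calder 4·14=56, R→Upton 11·19=209, S→Calder 2·9=18. Service 508; fixed 98; total 606.
{Upton}: P→Upton 9·25=225, Q→Upton 5·14=70, R→Upton 11·19=209, S→Upton 3·9=27. Service 531; fixed 76; total 607.
{Calder, Brent}: P→Brent 10·25=250, Q→Calder 4·14=56, R→Brent 12·19=228, S→Calder 2·9=18. Service 552; fixed 72; total 624.
{Upton, Calder, Brent}: P→Upton 9·25=225, Q→Calder 4·14=56, R→Upton 11·19=209, S→Calder 2·9=18. Service 508; fixed 148; total 656.
No other subset beats 606.

Open Upton and Calder; minimum total cost 606.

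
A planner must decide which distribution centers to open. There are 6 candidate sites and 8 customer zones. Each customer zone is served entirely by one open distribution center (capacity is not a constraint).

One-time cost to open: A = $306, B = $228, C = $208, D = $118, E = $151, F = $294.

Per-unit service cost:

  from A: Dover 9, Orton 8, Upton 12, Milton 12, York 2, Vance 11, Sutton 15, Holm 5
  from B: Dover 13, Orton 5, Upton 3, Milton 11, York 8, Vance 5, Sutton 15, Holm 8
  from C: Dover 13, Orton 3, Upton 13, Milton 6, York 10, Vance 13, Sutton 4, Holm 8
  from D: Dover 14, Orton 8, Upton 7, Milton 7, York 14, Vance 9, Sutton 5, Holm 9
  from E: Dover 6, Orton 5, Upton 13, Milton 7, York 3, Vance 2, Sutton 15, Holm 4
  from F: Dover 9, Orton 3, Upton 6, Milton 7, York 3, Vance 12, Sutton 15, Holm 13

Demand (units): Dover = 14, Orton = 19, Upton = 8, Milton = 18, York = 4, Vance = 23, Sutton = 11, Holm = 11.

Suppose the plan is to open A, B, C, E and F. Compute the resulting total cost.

Each customer zone is assigned to its cheapest site among the open ones.
{A, B, C, E, F}: Dover→E 6·14=84, Orton→C 3·19=57, Upton→B 3·8=24, Milton→C 6·18=108, York→A 2·4=8, Vance→E 2·23=46, Sutton→C 4·11=44, Holm→E 4·11=44. Service 415; fixed 1187; total 1602.

Total cost: 1602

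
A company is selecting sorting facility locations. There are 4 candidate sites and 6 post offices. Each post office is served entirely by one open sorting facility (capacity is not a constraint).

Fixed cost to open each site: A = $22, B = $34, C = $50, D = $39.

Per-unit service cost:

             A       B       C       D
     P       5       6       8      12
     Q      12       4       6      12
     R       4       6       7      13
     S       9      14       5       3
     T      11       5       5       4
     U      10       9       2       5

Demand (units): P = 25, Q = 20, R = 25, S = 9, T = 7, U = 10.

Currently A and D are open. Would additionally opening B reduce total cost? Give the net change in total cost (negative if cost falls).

Yes — net change −126 (cost falls by 126).

Current service cost with {A, D}: 570.
Adding B: each post office re-picks its cheapest; new service cost 410, saving 160.
Extra fixed cost: 34. Net change = 34 − 160 = -126.
(Totals: 631 → 505.)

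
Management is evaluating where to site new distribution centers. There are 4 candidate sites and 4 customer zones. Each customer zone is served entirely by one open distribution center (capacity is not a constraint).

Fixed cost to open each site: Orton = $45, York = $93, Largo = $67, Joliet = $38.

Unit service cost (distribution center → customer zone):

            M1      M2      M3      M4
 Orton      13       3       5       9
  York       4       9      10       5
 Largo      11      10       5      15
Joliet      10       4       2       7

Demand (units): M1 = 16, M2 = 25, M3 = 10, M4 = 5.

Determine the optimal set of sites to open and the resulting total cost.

Open York and Joliet; minimum total cost 340.

For any fixed open set, each customer zone goes to its cheapest open site; total = fixed + service.
{York, Joliet}: M1→York 4·16=64, M2→Joliet 4·25=100, M3→Joliet 2·10=20, M4→York 5·5=25. Service 209; fixed 131; total 340.
{Orton, York}: service 214 + fixed 138 = 352
{Joliet}: M1→Joliet 10·16=160, M2→Joliet 4·25=100, M3→Joliet 2·10=20, M4→Joliet 7·5=35. Service 315; fixed 38; total 353.
{Orton, York, Largo, Joliet}: M1→York 4·16=64, M2→Orton 3·25=75, M3→Joliet 2·10=20, M4→York 5·5=25. Service 184; fixed 243; total 427.
No other subset beats 340.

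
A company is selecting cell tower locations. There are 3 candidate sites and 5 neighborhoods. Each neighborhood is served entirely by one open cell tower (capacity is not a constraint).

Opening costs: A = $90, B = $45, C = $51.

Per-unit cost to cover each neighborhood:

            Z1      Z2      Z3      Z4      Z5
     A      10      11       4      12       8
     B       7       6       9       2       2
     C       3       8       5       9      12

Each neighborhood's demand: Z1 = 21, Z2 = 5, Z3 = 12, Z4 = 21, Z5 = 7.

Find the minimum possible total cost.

Minimum total cost: 305

For any fixed open set, each neighborhood goes to its cheapest open site; total = fixed + service.
{B, C}: Z1→C 3·21=63, Z2→B 6·5=30, Z3→C 5·12=60, Z4→B 2·21=42, Z5→B 2·7=14. Service 209; fixed 96; total 305.
{A, B, C}: service 197 + fixed 186 = 383
{B}: service 341 + fixed 45 = 386
No other subset beats 305.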